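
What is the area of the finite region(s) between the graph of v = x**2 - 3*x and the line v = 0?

9/2

The curve meets the x-axis where x**2 - 3*x = 0, i.e. x*(x - 3) = 0, at x = 0, 3.
On [0, 3] the curve lies below the axis; ∫[0,3] (x**2 - 3*x) dx = -9/2, giving area 9/2.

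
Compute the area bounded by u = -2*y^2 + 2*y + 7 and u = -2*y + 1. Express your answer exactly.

Both boundary curves give u as a function of y, so integrate with respect to y. Setting them equal: -2*y^2 + 4*y + 6 = 0, i.e. -2*(y - 3)*(y + 1) = 0, so they meet at y = -1, 3.
For y in [-1, 3], u = -2*y^2 + 2*y + 7 is on the right; area = ∫[-1,3] (-2*y^2 + 4*y + 6) dy = 64/3.

64/3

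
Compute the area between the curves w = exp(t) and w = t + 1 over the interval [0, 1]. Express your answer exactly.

-5/2 + exp(1)

On [0, 1], (exp(t)) - (t + 1) = -t + exp(t) - 1 is ≥ 0 throughout, so the area is a single integral of |-t + exp(t) - 1|.
∫[0,1] (-t + exp(t) - 1) dt = -5/2 + exp(1).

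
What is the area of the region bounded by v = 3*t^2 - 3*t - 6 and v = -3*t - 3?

4

Set the curves equal: 3*t^2 - 3*t - 6 = -3*t - 3, so 3*t^2 - 3 = 0, which factors as 3*(t - 1)*(t + 1) = 0. The curves meet at t = -1, 1.
On [-1, 1], v = -3*t - 3 is on top; that piece has area ∫[-1,1] (-(3*t^2 - 3)) dt = 4.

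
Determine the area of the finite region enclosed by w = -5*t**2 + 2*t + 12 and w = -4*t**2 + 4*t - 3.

Set the curves equal: -5*t**2 + 2*t + 12 = -4*t**2 + 4*t - 3, so -t**2 - 2*t + 15 = 0, which factors as -(t - 3)*(t + 5) = 0. The curves meet at t = -5, 3.
On [-5, 3], w = -5*t**2 + 2*t + 12 is on top; that piece has area ∫[-5,3] (-t**2 - 2*t + 15) dt = 256/3.

256/3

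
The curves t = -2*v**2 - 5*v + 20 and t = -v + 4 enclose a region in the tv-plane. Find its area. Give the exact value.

72

Both boundary curves give t as a function of v, so integrate with respect to v. Setting them equal: -2*v**2 - 4*v + 16 = 0, i.e. -2*(v - 2)*(v + 4) = 0, so they meet at v = -4, 2.
For v in [-4, 2], t = -2*v**2 - 5*v + 20 is on the right; area = ∫[-4,2] (-2*v**2 - 4*v + 16) dv = 72.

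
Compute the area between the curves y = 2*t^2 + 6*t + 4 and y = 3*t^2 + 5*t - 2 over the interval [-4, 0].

The difference (2*t^2 + 6*t + 4) - (3*t^2 + 5*t - 2) = -t^2 + t + 6 changes sign at t = -2 inside [-4, 0], so split the integral there.
∫[-4,-2] (-t^2 + t + 6) dt = -38/3; the area of that piece is 38/3.
∫[-2,0] (-t^2 + t + 6) dt = 22/3.
Total area = 38/3 + 22/3 = 20.

20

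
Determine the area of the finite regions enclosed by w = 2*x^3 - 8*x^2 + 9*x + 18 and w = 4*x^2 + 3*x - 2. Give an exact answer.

81

Set the curves equal: 2*x^3 - 8*x^2 + 9*x + 18 = 4*x^2 + 3*x - 2, so 2*x^3 - 12*x^2 + 6*x + 20 = 0, which factors as 2*(x - 5)*(x - 2)*(x + 1) = 0. The curves meet at x = -1, 2, 5.
On [-1, 2], w = 2*x^3 - 8*x^2 + 9*x + 18 is on top; that piece has area ∫[-1,2] (2*x^3 - 12*x^2 + 6*x + 20) dx = 81/2.
On [2, 5], w = 4*x^2 + 3*x - 2 is on top; that piece has area ∫[2,5] (-(2*x^3 - 12*x^2 + 6*x + 20)) dx = 81/2.
Total enclosed area = 81/2 + 81/2 = 81.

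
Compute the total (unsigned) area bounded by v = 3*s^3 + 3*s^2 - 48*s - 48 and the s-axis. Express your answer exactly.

863/2

The curve meets the s-axis where 3*s^3 + 3*s^2 - 48*s - 48 = 0, i.e. 3*(s - 4)*(s + 1)*(s + 4) = 0, at s = -4, -1, 4.
On [-4, -1] the curve lies above the axis; ∫[-4,-1] (3*s^3 + 3*s^2 - 48*s - 48) ds = 351/4, giving area 351/4.
On [-1, 4] the curve lies below the axis; ∫[-1,4] (3*s^3 + 3*s^2 - 48*s - 48) ds = -1375/4, giving area 1375/4.
Total area = 351/4 + 1375/4 = 863/2.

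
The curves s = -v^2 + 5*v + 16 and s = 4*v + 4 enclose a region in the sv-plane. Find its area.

343/6

Both boundary curves give s as a function of v, so integrate with respect to v. Setting them equal: -v^2 + v + 12 = 0, i.e. -(v - 4)*(v + 3) = 0, so they meet at v = -3, 4.
For v in [-3, 4], s = -v^2 + 5*v + 16 is on the right; area = ∫[-3,4] (-v^2 + v + 12) dv = 343/6.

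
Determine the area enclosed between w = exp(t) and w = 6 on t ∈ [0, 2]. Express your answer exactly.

The difference (exp(t)) - (6) = exp(t) - 6 changes sign at t = log(6) inside [0, 2], so split the integral there.
∫[0,log(6)] (exp(t) - 6) dt = 5 - log(46656); the area of that piece is -5 + log(46656).
∫[log(6),2] (exp(t) - 6) dt = -18 + exp(2) + 6*log(6).
Total area = (-5 + log(46656)) + (-18 + exp(2) + 6*log(6)) = -23 + exp(2) + 12*log(6).

-23 + exp(2) + 12*log(6)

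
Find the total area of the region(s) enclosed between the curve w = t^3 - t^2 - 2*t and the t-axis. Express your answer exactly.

37/12

The curve meets the t-axis where t^3 - t^2 - 2*t = 0, i.e. t*(t - 2)*(t + 1) = 0, at t = -1, 0, 2.
On [-1, 0] the curve lies above the axis; ∫[-1,0] (t^3 - t^2 - 2*t) dt = 5/12, giving area 5/12.
On [0, 2] the curve lies below the axis; ∫[0,2] (t^3 - t^2 - 2*t) dt = -8/3, giving area 8/3.
Total area = 5/12 + 8/3 = 37/12.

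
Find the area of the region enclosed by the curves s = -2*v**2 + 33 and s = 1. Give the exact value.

Both boundary curves give s as a function of v, so integrate with respect to v. Setting them equal: -2*v**2 + 32 = 0, i.e. -2*(v - 4)*(v + 4) = 0, so they meet at v = -4, 4.
For v in [-4, 4], s = -2*v**2 + 33 is on the right; area = ∫[-4,4] (-2*v**2 + 32) dv = 512/3.

512/3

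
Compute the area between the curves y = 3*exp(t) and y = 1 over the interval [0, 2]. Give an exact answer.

-5 + 3*exp(2)

On [0, 2], (3*exp(t)) - (1) = 3*exp(t) - 1 is ≥ 0 throughout, so the area is a single integral of |3*exp(t) - 1|.
∫[0,2] (3*exp(t) - 1) dt = -5 + 3*exp(2).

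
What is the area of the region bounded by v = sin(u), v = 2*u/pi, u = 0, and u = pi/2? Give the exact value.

On [0, pi/2], (sin(u)) - (2*u/pi) = -2*u/pi + sin(u) is ≥ 0 throughout, so the area is a single integral of |-2*u/pi + sin(u)|.
∫[0,pi/2] (-2*u/pi + sin(u)) du = 1 - pi/4.

1 - pi/4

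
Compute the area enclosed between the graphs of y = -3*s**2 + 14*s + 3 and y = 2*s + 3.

32

Set the curves equal: -3*s**2 + 14*s + 3 = 2*s + 3, so -3*s**2 + 12*s = 0, which factors as -3*s*(s - 4) = 0. The curves meet at s = 0, 4.
On [0, 4], y = -3*s**2 + 14*s + 3 is on top; that piece has area ∫[0,4] (-3*s**2 + 12*s) ds = 32.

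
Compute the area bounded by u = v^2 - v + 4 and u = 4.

1/6

Both boundary curves give u as a function of v, so integrate with respect to v. Setting them equal: v^2 - v = 0, i.e. v*(v - 1) = 0, so they meet at v = 0, 1.
For v in [0, 1], u = v^2 - v + 4 is on the left; area = ∫[0,1] (-(v^2 - v)) dv = 1/6.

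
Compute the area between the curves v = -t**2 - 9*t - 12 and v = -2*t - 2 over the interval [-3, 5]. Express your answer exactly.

189

The difference (-t**2 - 9*t - 12) - (-2*t - 2) = -t**2 - 7*t - 10 changes sign at t = -2 inside [-3, 5], so split the integral there.
∫[-3,-2] (-t**2 - 7*t - 10) dt = 7/6.
∫[-2,5] (-t**2 - 7*t - 10) dt = -1127/6; the area of that piece is 1127/6.
Total area = 7/6 + 1127/6 = 189.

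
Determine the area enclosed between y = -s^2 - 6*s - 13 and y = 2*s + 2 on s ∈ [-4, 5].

The difference (-s^2 - 6*s - 13) - (2*s + 2) = -s^2 - 8*s - 15 changes sign at s = -3 inside [-4, 5], so split the integral there.
∫[-4,-3] (-s^2 - 8*s - 15) ds = 2/3.
∫[-3,5] (-s^2 - 8*s - 15) ds = -704/3; the area of that piece is 704/3.
Total area = 2/3 + 704/3 = 706/3.

706/3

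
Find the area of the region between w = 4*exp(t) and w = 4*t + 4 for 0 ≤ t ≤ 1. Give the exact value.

On [0, 1], (4*exp(t)) - (4*t + 4) = -4*t + 4*exp(t) - 4 is ≥ 0 throughout, so the area is a single integral of |-4*t + 4*exp(t) - 4|.
∫[0,1] (-4*t + 4*exp(t) - 4) dt = -10 + 4*exp(1).

-10 + 4*exp(1)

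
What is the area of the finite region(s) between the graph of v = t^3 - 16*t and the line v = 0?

The curve meets the t-axis where t^3 - 16*t = 0, i.e. t*(t - 4)*(t + 4) = 0, at t = -4, 0, 4.
On [-4, 0] the curve lies above the axis; ∫[-4,0] (t^3 - 16*t) dt = 64, giving area 64.
On [0, 4] the curve lies below the axis; ∫[0,4] (t^3 - 16*t) dt = -64, giving area 64.
Total area = 64 + 64 = 128.

128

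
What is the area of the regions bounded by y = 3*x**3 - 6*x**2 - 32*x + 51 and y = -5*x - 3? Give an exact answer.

443/2

Set the curves equal: 3*x**3 - 6*x**2 - 32*x + 51 = -5*x - 3, so 3*x**3 - 6*x**2 - 27*x + 54 = 0, which factors as 3*(x - 3)*(x - 2)*(x + 3) = 0. The curves meet at x = -3, 2, 3.
On [-3, 2], y = 3*x**3 - 6*x**2 - 32*x + 51 is on top; that piece has area ∫[-3,2] (3*x**3 - 6*x**2 - 27*x + 54) dx = 875/4.
On [2, 3], y = -5*x - 3 is on top; that piece has area ∫[2,3] (-(3*x**3 - 6*x**2 - 27*x + 54)) dx = 11/4.
Total enclosed area = 875/4 + 11/4 = 443/2.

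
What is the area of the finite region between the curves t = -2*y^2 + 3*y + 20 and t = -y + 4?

72

Both boundary curves give t as a function of y, so integrate with respect to y. Setting them equal: -2*y^2 + 4*y + 16 = 0, i.e. -2*(y - 4)*(y + 2) = 0, so they meet at y = -2, 4.
For y in [-2, 4], t = -2*y^2 + 3*y + 20 is on the right; area = ∫[-2,4] (-2*y^2 + 4*y + 16) dy = 72.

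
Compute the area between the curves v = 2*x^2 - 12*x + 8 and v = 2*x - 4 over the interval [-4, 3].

The difference (2*x^2 - 12*x + 8) - (2*x - 4) = 2*x^2 - 14*x + 12 changes sign at x = 1 inside [-4, 3], so split the integral there.
∫[-4,1] (2*x^2 - 14*x + 12) dx = 625/3.
∫[1,3] (2*x^2 - 14*x + 12) dx = -44/3; the area of that piece is 44/3.
Total area = 625/3 + 44/3 = 223.

223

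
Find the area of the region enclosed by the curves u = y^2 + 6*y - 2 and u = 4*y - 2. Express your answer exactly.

4/3

Both boundary curves give u as a function of y, so integrate with respect to y. Setting them equal: y^2 + 2*y = 0, i.e. y*(y + 2) = 0, so they meet at y = -2, 0.
For y in [-2, 0], u = y^2 + 6*y - 2 is on the left; area = ∫[-2,0] (-(y^2 + 2*y)) dy = 4/3.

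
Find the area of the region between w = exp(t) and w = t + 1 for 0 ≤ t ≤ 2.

-5 + exp(2)

On [0, 2], (exp(t)) - (t + 1) = -t + exp(t) - 1 is ≥ 0 throughout, so the area is a single integral of |-t + exp(t) - 1|.
∫[0,2] (-t + exp(t) - 1) dt = -5 + exp(2).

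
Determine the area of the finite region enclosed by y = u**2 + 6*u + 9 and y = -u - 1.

Set the curves equal: u**2 + 6*u + 9 = -u - 1, so u**2 + 7*u + 10 = 0, which factors as (u + 2)*(u + 5) = 0. The curves meet at u = -5, -2.
On [-5, -2], y = -u - 1 is on top; that piece has area ∫[-5,-2] (-(u**2 + 7*u + 10)) du = 9/2.

9/2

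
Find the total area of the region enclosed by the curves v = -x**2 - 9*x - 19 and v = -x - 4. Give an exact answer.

Set the curves equal: -x**2 - 9*x - 19 = -x - 4, so -x**2 - 8*x - 15 = 0, which factors as -(x + 3)*(x + 5) = 0. The curves meet at x = -5, -3.
On [-5, -3], v = -x**2 - 9*x - 19 is on top; that piece has area ∫[-5,-3] (-x**2 - 8*x - 15) dx = 4/3.

4/3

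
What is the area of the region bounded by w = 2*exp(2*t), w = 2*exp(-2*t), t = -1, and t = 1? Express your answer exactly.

-4 + 2*exp(-2) + 2*exp(2)

The difference (2*exp(2*t)) - (2*exp(-2*t)) = 2*exp(2*t) - 2*exp(-2*t) changes sign at t = 0 inside [-1, 1], so split the integral there.
∫[-1,0] (2*exp(2*t) - 2*exp(-2*t)) dt = -exp(2) - exp(-2) + 2; the area of that piece is -2 + exp(-2) + exp(2).
∫[0,1] (2*exp(2*t) - 2*exp(-2*t)) dt = -2 + exp(-2) + exp(2).
Total area = (-2 + exp(-2) + exp(2)) + (-2 + exp(-2) + exp(2)) = -4 + 2*exp(-2) + 2*exp(2).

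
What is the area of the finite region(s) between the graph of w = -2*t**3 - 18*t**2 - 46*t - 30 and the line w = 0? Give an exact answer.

The curve meets the t-axis where -2*t**3 - 18*t**2 - 46*t - 30 = 0, i.e. -2*(t + 1)*(t + 3)*(t + 5) = 0, at t = -5, -3, -1.
On [-5, -3] the curve lies below the axis; ∫[-5,-3] (-2*t**3 - 18*t**2 - 46*t - 30) dt = -8, giving area 8.
On [-3, -1] the curve lies above the axis; ∫[-3,-1] (-2*t**3 - 18*t**2 - 46*t - 30) dt = 8, giving area 8.
Total area = 8 + 8 = 16.

16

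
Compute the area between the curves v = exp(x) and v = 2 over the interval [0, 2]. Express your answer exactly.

The difference (exp(x)) - (2) = exp(x) - 2 changes sign at x = log(2) inside [0, 2], so split the integral there.
∫[0,log(2)] (exp(x) - 2) dx = 1 - log(4); the area of that piece is -1 + log(4).
∫[log(2),2] (exp(x) - 2) dx = -6 + 2*log(2) + exp(2).
Total area = (-1 + log(4)) + (-6 + 2*log(2) + exp(2)) = -7 + 4*log(2) + exp(2).

-7 + 4*log(2) + exp(2)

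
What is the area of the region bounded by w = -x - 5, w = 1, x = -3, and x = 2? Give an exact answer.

55/2

On [-3, 2], (-x - 5) - (1) = -x - 6 is ≤ 0 throughout, so the area is a single integral of |-x - 6|.
∫[-3,2] (-x - 6) dx = -55/2; the area of that piece is 55/2.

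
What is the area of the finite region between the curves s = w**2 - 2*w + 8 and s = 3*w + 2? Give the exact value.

1/6

Both boundary curves give s as a function of w, so integrate with respect to w. Setting them equal: w**2 - 5*w + 6 = 0, i.e. (w - 3)*(w - 2) = 0, so they meet at w = 2, 3.
For w in [2, 3], s = w**2 - 2*w + 8 is on the left; area = ∫[2,3] (-(w**2 - 5*w + 6)) dw = 1/6.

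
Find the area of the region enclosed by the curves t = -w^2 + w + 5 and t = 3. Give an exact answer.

Both boundary curves give t as a function of w, so integrate with respect to w. Setting them equal: -w^2 + w + 2 = 0, i.e. -(w - 2)*(w + 1) = 0, so they meet at w = -1, 2.
For w in [-1, 2], t = -w^2 + w + 5 is on the right; area = ∫[-1,2] (-w^2 + w + 2) dw = 9/2.

9/2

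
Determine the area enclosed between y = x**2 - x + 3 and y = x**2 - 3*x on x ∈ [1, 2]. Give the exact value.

6

On [1, 2], (x**2 - x + 3) - (x**2 - 3*x) = 2*x + 3 is ≥ 0 throughout, so the area is a single integral of |2*x + 3|.
∫[1,2] (2*x + 3) dx = 6.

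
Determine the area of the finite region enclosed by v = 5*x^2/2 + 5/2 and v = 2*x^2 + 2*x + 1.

2/3

Set the curves equal: 5*x^2/2 + 5/2 = 2*x^2 + 2*x + 1, so x^2/2 - 2*x + 3/2 = 0, which factors as (x - 3)*(x - 1)/2 = 0. The curves meet at x = 1, 3.
On [1, 3], v = 2*x^2 + 2*x + 1 is on top; that piece has area ∫[1,3] (-(x^2/2 - 2*x + 3/2)) dx = 2/3.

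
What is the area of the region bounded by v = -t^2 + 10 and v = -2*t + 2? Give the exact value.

Set the curves equal: -t^2 + 10 = -2*t + 2, so -t^2 + 2*t + 8 = 0, which factors as -(t - 4)*(t + 2) = 0. The curves meet at t = -2, 4.
On [-2, 4], v = -t^2 + 10 is on top; that piece has area ∫[-2,4] (-t^2 + 2*t + 8) dt = 36.

36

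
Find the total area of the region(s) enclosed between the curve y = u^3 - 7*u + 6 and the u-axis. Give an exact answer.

131/4

The curve meets the u-axis where u^3 - 7*u + 6 = 0, i.e. (u - 2)*(u - 1)*(u + 3) = 0, at u = -3, 1, 2.
On [-3, 1] the curve lies above the axis; ∫[-3,1] (u^3 - 7*u + 6) du = 32, giving area 32.
On [1, 2] the curve lies below the axis; ∫[1,2] (u^3 - 7*u + 6) du = -3/4, giving area 3/4.
Total area = 32 + 3/4 = 131/4.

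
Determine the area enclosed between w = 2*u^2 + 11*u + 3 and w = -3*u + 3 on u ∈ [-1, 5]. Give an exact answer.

The difference (2*u^2 + 11*u + 3) - (-3*u + 3) = 2*u^2 + 14*u changes sign at u = 0 inside [-1, 5], so split the integral there.
∫[-1,0] (2*u^2 + 14*u) du = -19/3; the area of that piece is 19/3.
∫[0,5] (2*u^2 + 14*u) du = 775/3.
Total area = 19/3 + 775/3 = 794/3.

794/3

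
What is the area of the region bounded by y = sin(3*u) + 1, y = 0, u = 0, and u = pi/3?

On [0, pi/3], (sin(3*u) + 1) - (0) = sin(3*u) + 1 is ≥ 0 throughout, so the area is a single integral of |sin(3*u) + 1|.
∫[0,pi/3] (sin(3*u) + 1) du = 2/3 + pi/3.

2/3 + pi/3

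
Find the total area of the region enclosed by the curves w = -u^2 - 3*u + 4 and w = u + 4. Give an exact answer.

32/3

Set the curves equal: -u^2 - 3*u + 4 = u + 4, so -u^2 - 4*u = 0, which factors as -u*(u + 4) = 0. The curves meet at u = -4, 0.
On [-4, 0], w = -u^2 - 3*u + 4 is on top; that piece has area ∫[-4,0] (-u^2 - 4*u) du = 32/3.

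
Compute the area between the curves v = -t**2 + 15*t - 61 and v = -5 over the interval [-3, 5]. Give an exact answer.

On [-3, 5], (-t**2 + 15*t - 61) - (-5) = -t**2 + 15*t - 56 is ≤ 0 throughout, so the area is a single integral of |-t**2 + 15*t - 56|.
∫[-3,5] (-t**2 + 15*t - 56) dt = -1136/3; the area of that piece is 1136/3.

1136/3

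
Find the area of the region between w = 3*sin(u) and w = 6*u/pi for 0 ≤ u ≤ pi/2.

On [0, pi/2], (3*sin(u)) - (6*u/pi) = -6*u/pi + 3*sin(u) is ≥ 0 throughout, so the area is a single integral of |-6*u/pi + 3*sin(u)|.
∫[0,pi/2] (-6*u/pi + 3*sin(u)) du = 3 - 3*pi/4.

3 - 3*pi/4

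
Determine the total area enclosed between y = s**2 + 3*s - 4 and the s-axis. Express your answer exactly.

The curve meets the s-axis where s**2 + 3*s - 4 = 0, i.e. (s - 1)*(s + 4) = 0, at s = -4, 1.
On [-4, 1] the curve lies below the axis; ∫[-4,1] (s**2 + 3*s - 4) ds = -125/6, giving area 125/6.

125/6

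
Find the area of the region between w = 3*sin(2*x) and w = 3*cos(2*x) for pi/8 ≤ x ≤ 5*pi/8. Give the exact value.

3*sqrt(2)

On [pi/8, 5*pi/8], (3*sin(2*x)) - (3*cos(2*x)) = 3*sin(2*x) - 3*cos(2*x) is ≥ 0 throughout, so the area is a single integral of |3*sin(2*x) - 3*cos(2*x)|.
∫[pi/8,5*pi/8] (3*sin(2*x) - 3*cos(2*x)) dx = 3*sqrt(2).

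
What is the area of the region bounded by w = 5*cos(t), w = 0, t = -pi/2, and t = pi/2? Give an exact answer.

10

On [-pi/2, pi/2], (5*cos(t)) - (0) = 5*cos(t) is ≥ 0 throughout, so the area is a single integral of |5*cos(t)|.
∫[-pi/2,pi/2] (5*cos(t)) dt = 10.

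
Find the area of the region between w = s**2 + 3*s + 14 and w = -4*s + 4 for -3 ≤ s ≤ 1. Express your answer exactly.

The difference (s**2 + 3*s + 14) - (-4*s + 4) = s**2 + 7*s + 10 changes sign at s = -2 inside [-3, 1], so split the integral there.
∫[-3,-2] (s**2 + 7*s + 10) ds = -7/6; the area of that piece is 7/6.
∫[-2,1] (s**2 + 7*s + 10) ds = 45/2.
Total area = 7/6 + 45/2 = 71/3.

71/3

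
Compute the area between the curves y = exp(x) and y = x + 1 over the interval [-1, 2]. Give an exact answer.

-9/2 - exp(-1) + exp(2)

On [-1, 2], (exp(x)) - (x + 1) = -x + exp(x) - 1 is ≥ 0 throughout, so the area is a single integral of |-x + exp(x) - 1|.
∫[-1,2] (-x + exp(x) - 1) dx = -9/2 - exp(-1) + exp(2).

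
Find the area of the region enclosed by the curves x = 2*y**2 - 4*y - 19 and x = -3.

Both boundary curves give x as a function of y, so integrate with respect to y. Setting them equal: 2*y**2 - 4*y - 16 = 0, i.e. 2*(y - 4)*(y + 2) = 0, so they meet at y = -2, 4.
For y in [-2, 4], x = 2*y**2 - 4*y - 19 is on the left; area = ∫[-2,4] (-(2*y**2 - 4*y - 16)) dy = 72.

72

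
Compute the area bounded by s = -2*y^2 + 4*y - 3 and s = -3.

8/3

Both boundary curves give s as a function of y, so integrate with respect to y. Setting them equal: -2*y^2 + 4*y = 0, i.e. -2*y*(y - 2) = 0, so they meet at y = 0, 2.
For y in [0, 2], s = -2*y^2 + 4*y - 3 is on the right; area = ∫[0,2] (-2*y^2 + 4*y) dy = 8/3.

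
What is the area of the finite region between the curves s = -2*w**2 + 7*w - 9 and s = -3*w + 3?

1/3

Both boundary curves give s as a function of w, so integrate with respect to w. Setting them equal: -2*w**2 + 10*w - 12 = 0, i.e. -2*(w - 3)*(w - 2) = 0, so they meet at w = 2, 3.
For w in [2, 3], s = -2*w**2 + 7*w - 9 is on the right; area = ∫[2,3] (-2*w**2 + 10*w - 12) dw = 1/3.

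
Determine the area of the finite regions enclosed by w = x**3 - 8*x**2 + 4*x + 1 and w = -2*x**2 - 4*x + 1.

8

Set the curves equal: x**3 - 8*x**2 + 4*x + 1 = -2*x**2 - 4*x + 1, so x**3 - 6*x**2 + 8*x = 0, which factors as x*(x - 4)*(x - 2) = 0. The curves meet at x = 0, 2, 4.
On [0, 2], w = x**3 - 8*x**2 + 4*x + 1 is on top; that piece has area ∫[0,2] (x**3 - 6*x**2 + 8*x) dx = 4.
On [2, 4], w = -2*x**2 - 4*x + 1 is on top; that piece has area ∫[2,4] (-(x**3 - 6*x**2 + 8*x)) dx = 4.
Total enclosed area = 4 + 4 = 8.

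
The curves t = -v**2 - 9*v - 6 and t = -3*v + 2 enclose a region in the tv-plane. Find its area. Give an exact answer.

Both boundary curves give t as a function of v, so integrate with respect to v. Setting them equal: -v**2 - 6*v - 8 = 0, i.e. -(v + 2)*(v + 4) = 0, so they meet at v = -4, -2.
For v in [-4, -2], t = -v**2 - 9*v - 6 is on the right; area = ∫[-4,-2] (-v**2 - 6*v - 8) dv = 4/3.

4/3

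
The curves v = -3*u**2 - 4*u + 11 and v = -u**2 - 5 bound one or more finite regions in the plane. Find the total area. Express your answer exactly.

Set the curves equal: -3*u**2 - 4*u + 11 = -u**2 - 5, so -2*u**2 - 4*u + 16 = 0, which factors as -2*(u - 2)*(u + 4) = 0. The curves meet at u = -4, 2.
On [-4, 2], v = -3*u**2 - 4*u + 11 is on top; that piece has area ∫[-4,2] (-2*u**2 - 4*u + 16) du = 72.

72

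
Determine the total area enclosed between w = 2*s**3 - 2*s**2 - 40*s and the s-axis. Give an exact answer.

2521/6

The curve meets the s-axis where 2*s**3 - 2*s**2 - 40*s = 0, i.e. 2*s*(s - 5)*(s + 4) = 0, at s = -4, 0, 5.
On [-4, 0] the curve lies above the axis; ∫[-4,0] (2*s**3 - 2*s**2 - 40*s) ds = 448/3, giving area 448/3.
On [0, 5] the curve lies below the axis; ∫[0,5] (2*s**3 - 2*s**2 - 40*s) ds = -1625/6, giving area 1625/6.
Total area = 448/3 + 1625/6 = 2521/6.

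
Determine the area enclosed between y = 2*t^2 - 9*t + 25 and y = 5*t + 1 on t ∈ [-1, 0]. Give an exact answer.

95/3

On [-1, 0], (2*t^2 - 9*t + 25) - (5*t + 1) = 2*t^2 - 14*t + 24 is ≥ 0 throughout, so the area is a single integral of |2*t^2 - 14*t + 24|.
∫[-1,0] (2*t^2 - 14*t + 24) dt = 95/3.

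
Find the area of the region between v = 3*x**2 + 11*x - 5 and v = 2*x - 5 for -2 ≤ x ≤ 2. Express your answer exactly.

36

The difference (3*x**2 + 11*x - 5) - (2*x - 5) = 3*x**2 + 9*x changes sign at x = 0 inside [-2, 2], so split the integral there.
∫[-2,0] (3*x**2 + 9*x) dx = -10; the area of that piece is 10.
∫[0,2] (3*x**2 + 9*x) dx = 26.
Total area = 10 + 26 = 36.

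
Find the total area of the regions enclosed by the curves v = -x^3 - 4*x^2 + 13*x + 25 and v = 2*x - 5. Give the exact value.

Set the curves equal: -x^3 - 4*x^2 + 13*x + 25 = 2*x - 5, so -x^3 - 4*x^2 + 11*x + 30 = 0, which factors as -(x - 3)*(x + 2)*(x + 5) = 0. The curves meet at x = -5, -2, 3.
On [-5, -2], v = 2*x - 5 is on top; that piece has area ∫[-5,-2] (-(-x^3 - 4*x^2 + 11*x + 30)) dx = 117/4.
On [-2, 3], v = -x^3 - 4*x^2 + 13*x + 25 is on top; that piece has area ∫[-2,3] (-x^3 - 4*x^2 + 11*x + 30) dx = 1375/12.
Total enclosed area = 117/4 + 1375/12 = 863/6.

863/6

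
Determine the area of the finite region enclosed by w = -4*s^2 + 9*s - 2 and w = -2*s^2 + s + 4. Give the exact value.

Set the curves equal: -4*s^2 + 9*s - 2 = -2*s^2 + s + 4, so -2*s^2 + 8*s - 6 = 0, which factors as -2*(s - 3)*(s - 1) = 0. The curves meet at s = 1, 3.
On [1, 3], w = -4*s^2 + 9*s - 2 is on top; that piece has area ∫[1,3] (-2*s^2 + 8*s - 6) ds = 8/3.

8/3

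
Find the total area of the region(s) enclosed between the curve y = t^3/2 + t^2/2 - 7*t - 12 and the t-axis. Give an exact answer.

The curve meets the t-axis where t^3/2 + t^2/2 - 7*t - 12 = 0, i.e. (t - 4)*(t + 2)*(t + 3)/2 = 0, at t = -3, -2, 4.
On [-3, -2] the curve lies above the axis; ∫[-3,-2] (t^3/2 + t^2/2 - 7*t - 12) dt = 13/24, giving area 13/24.
On [-2, 4] the curve lies below the axis; ∫[-2,4] (t^3/2 + t^2/2 - 7*t - 12) dt = -72, giving area 72.
Total area = 13/24 + 72 = 1741/24.

1741/24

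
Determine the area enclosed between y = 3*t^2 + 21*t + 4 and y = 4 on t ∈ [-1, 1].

The difference (3*t^2 + 21*t + 4) - (4) = 3*t^2 + 21*t changes sign at t = 0 inside [-1, 1], so split the integral there.
∫[-1,0] (3*t^2 + 21*t) dt = -19/2; the area of that piece is 19/2.
∫[0,1] (3*t^2 + 21*t) dt = 23/2.
Total area = 19/2 + 23/2 = 21.

21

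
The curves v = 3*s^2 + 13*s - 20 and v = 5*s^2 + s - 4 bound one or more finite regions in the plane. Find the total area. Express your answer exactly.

8/3

Set the curves equal: 3*s^2 + 13*s - 20 = 5*s^2 + s - 4, so -2*s^2 + 12*s - 16 = 0, which factors as -2*(s - 4)*(s - 2) = 0. The curves meet at s = 2, 4.
On [2, 4], v = 3*s^2 + 13*s - 20 is on top; that piece has area ∫[2,4] (-2*s^2 + 12*s - 16) ds = 8/3.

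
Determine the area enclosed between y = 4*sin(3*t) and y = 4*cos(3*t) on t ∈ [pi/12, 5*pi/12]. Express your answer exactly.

8*sqrt(2)/3

On [pi/12, 5*pi/12], (4*sin(3*t)) - (4*cos(3*t)) = 4*sin(3*t) - 4*cos(3*t) is ≥ 0 throughout, so the area is a single integral of |4*sin(3*t) - 4*cos(3*t)|.
∫[pi/12,5*pi/12] (4*sin(3*t) - 4*cos(3*t)) dt = 8*sqrt(2)/3.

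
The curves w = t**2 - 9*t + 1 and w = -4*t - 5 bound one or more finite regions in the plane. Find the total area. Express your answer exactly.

1/6

Set the curves equal: t**2 - 9*t + 1 = -4*t - 5, so t**2 - 5*t + 6 = 0, which factors as (t - 3)*(t - 2) = 0. The curves meet at t = 2, 3.
On [2, 3], w = -4*t - 5 is on top; that piece has area ∫[2,3] (-(t**2 - 5*t + 6)) dt = 1/6.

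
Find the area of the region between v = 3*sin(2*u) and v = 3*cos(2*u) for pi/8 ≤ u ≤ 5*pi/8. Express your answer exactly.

On [pi/8, 5*pi/8], (3*sin(2*u)) - (3*cos(2*u)) = 3*sin(2*u) - 3*cos(2*u) is ≥ 0 throughout, so the area is a single integral of |3*sin(2*u) - 3*cos(2*u)|.
∫[pi/8,5*pi/8] (3*sin(2*u) - 3*cos(2*u)) du = 3*sqrt(2).

3*sqrt(2)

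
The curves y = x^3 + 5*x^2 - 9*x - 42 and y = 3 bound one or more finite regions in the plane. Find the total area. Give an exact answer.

568/3

Set the curves equal: x^3 + 5*x^2 - 9*x - 42 = 3, so x^3 + 5*x^2 - 9*x - 45 = 0, which factors as (x - 3)*(x + 3)*(x + 5) = 0. The curves meet at x = -5, -3, 3.
On [-5, -3], y = x^3 + 5*x^2 - 9*x - 42 is on top; that piece has area ∫[-5,-3] (x^3 + 5*x^2 - 9*x - 45) dx = 28/3.
On [-3, 3], y = 3 is on top; that piece has area ∫[-3,3] (-(x^3 + 5*x^2 - 9*x - 45)) dx = 180.
Total enclosed area = 28/3 + 180 = 568/3.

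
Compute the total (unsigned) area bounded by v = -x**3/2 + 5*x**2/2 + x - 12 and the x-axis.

The curve meets the x-axis where -x**3/2 + 5*x**2/2 + x - 12 = 0, i.e. -(x - 4)*(x - 3)*(x + 2)/2 = 0, at x = -2, 3, 4.
On [-2, 3] the curve lies below the axis; ∫[-2,3] (-x**3/2 + 5*x**2/2 + x - 12) dx = -875/24, giving area 875/24.
On [3, 4] the curve lies above the axis; ∫[3,4] (-x**3/2 + 5*x**2/2 + x - 12) dx = 11/24, giving area 11/24.
Total area = 875/24 + 11/24 = 443/12.

443/12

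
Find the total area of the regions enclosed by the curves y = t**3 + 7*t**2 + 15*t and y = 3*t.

71/6

Set the curves equal: t**3 + 7*t**2 + 15*t = 3*t, so t**3 + 7*t**2 + 12*t = 0, which factors as t*(t + 3)*(t + 4) = 0. The curves meet at t = -4, -3, 0.
On [-4, -3], y = t**3 + 7*t**2 + 15*t is on top; that piece has area ∫[-4,-3] (t**3 + 7*t**2 + 12*t) dt = 7/12.
On [-3, 0], y = 3*t is on top; that piece has area ∫[-3,0] (-(t**3 + 7*t**2 + 12*t)) dt = 45/4.
Total enclosed area = 7/12 + 45/4 = 71/6.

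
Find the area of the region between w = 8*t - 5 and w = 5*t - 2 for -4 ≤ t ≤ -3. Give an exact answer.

27/2

On [-4, -3], (8*t - 5) - (5*t - 2) = 3*t - 3 is ≤ 0 throughout, so the area is a single integral of |3*t - 3|.
∫[-4,-3] (3*t - 3) dt = -27/2; the area of that piece is 27/2.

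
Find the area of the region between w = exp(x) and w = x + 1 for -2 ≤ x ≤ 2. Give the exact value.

-4 - exp(-2) + exp(2)

On [-2, 2], (exp(x)) - (x + 1) = -x + exp(x) - 1 is ≥ 0 throughout, so the area is a single integral of |-x + exp(x) - 1|.
∫[-2,2] (-x + exp(x) - 1) dx = -4 - exp(-2) + exp(2).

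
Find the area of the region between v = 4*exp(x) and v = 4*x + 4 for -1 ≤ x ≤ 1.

On [-1, 1], (4*exp(x)) - (4*x + 4) = -4*x + 4*exp(x) - 4 is ≥ 0 throughout, so the area is a single integral of |-4*x + 4*exp(x) - 4|.
∫[-1,1] (-4*x + 4*exp(x) - 4) dx = -8 - 4*exp(-1) + 4*exp(1).

-8 - 4*exp(-1) + 4*exp(1)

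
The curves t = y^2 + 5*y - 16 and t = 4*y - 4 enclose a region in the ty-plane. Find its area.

343/6

Both boundary curves give t as a function of y, so integrate with respect to y. Setting them equal: y^2 + y - 12 = 0, i.e. (y - 3)*(y + 4) = 0, so they meet at y = -4, 3.
For y in [-4, 3], t = y^2 + 5*y - 16 is on the left; area = ∫[-4,3] (-(y^2 + y - 12)) dy = 343/6.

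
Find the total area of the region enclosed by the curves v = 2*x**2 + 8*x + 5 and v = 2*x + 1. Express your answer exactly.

Set the curves equal: 2*x**2 + 8*x + 5 = 2*x + 1, so 2*x**2 + 6*x + 4 = 0, which factors as 2*(x + 1)*(x + 2) = 0. The curves meet at x = -2, -1.
On [-2, -1], v = 2*x + 1 is on top; that piece has area ∫[-2,-1] (-(2*x**2 + 6*x + 4)) dx = 1/3.

1/3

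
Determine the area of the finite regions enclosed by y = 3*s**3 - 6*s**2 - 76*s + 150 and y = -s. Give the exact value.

2459/2

Set the curves equal: 3*s**3 - 6*s**2 - 76*s + 150 = -s, so 3*s**3 - 6*s**2 - 75*s + 150 = 0, which factors as 3*(s - 5)*(s - 2)*(s + 5) = 0. The curves meet at s = -5, 2, 5.
On [-5, 2], y = 3*s**3 - 6*s**2 - 76*s + 150 is on top; that piece has area ∫[-5,2] (3*s**3 - 6*s**2 - 75*s + 150) ds = 4459/4.
On [2, 5], y = -s is on top; that piece has area ∫[2,5] (-(3*s**3 - 6*s**2 - 75*s + 150)) ds = 459/4.
Total enclosed area = 4459/4 + 459/4 = 2459/2.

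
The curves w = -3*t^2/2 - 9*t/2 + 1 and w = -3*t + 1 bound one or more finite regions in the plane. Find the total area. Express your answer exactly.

Set the curves equal: -3*t^2/2 - 9*t/2 + 1 = -3*t + 1, so -3*t^2/2 - 3*t/2 = 0, which factors as -3*t*(t + 1)/2 = 0. The curves meet at t = -1, 0.
On [-1, 0], w = -3*t^2/2 - 9*t/2 + 1 is on top; that piece has area ∫[-1,0] (-3*t^2/2 - 3*t/2) dt = 1/4.

1/4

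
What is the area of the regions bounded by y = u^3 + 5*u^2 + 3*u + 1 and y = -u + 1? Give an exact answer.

Set the curves equal: u^3 + 5*u^2 + 3*u + 1 = -u + 1, so u^3 + 5*u^2 + 4*u = 0, which factors as u*(u + 1)*(u + 4) = 0. The curves meet at u = -4, -1, 0.
On [-4, -1], y = u^3 + 5*u^2 + 3*u + 1 is on top; that piece has area ∫[-4,-1] (u^3 + 5*u^2 + 4*u) du = 45/4.
On [-1, 0], y = -u + 1 is on top; that piece has area ∫[-1,0] (-(u^3 + 5*u^2 + 4*u)) du = 7/12.
Total enclosed area = 45/4 + 7/12 = 71/6.

71/6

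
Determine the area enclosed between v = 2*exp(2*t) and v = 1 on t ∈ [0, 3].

On [0, 3], (2*exp(2*t)) - (1) = 2*exp(2*t) - 1 is ≥ 0 throughout, so the area is a single integral of |2*exp(2*t) - 1|.
∫[0,3] (2*exp(2*t) - 1) dt = -4 + exp(6).

-4 + exp(6)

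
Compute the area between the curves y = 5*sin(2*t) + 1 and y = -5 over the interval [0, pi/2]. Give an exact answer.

On [0, pi/2], (5*sin(2*t) + 1) - (-5) = 5*sin(2*t) + 6 is ≥ 0 throughout, so the area is a single integral of |5*sin(2*t) + 6|.
∫[0,pi/2] (5*sin(2*t) + 6) dt = 5 + 3*pi.

5 + 3*pi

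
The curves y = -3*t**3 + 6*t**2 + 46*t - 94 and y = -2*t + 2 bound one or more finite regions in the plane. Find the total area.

Set the curves equal: -3*t**3 + 6*t**2 + 46*t - 94 = -2*t + 2, so -3*t**3 + 6*t**2 + 48*t - 96 = 0, which factors as -3*(t - 4)*(t - 2)*(t + 4) = 0. The curves meet at t = -4, 2, 4.
On [-4, 2], y = -2*t + 2 is on top; that piece has area ∫[-4,2] (-(-3*t**3 + 6*t**2 + 48*t - 96)) dt = 540.
On [2, 4], y = -3*t**3 + 6*t**2 + 46*t - 94 is on top; that piece has area ∫[2,4] (-3*t**3 + 6*t**2 + 48*t - 96) dt = 28.
Total enclosed area = 540 + 28 = 568.

568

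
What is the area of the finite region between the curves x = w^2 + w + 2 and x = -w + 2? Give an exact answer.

4/3

Both boundary curves give x as a function of w, so integrate with respect to w. Setting them equal: w^2 + 2*w = 0, i.e. w*(w + 2) = 0, so they meet at w = -2, 0.
For w in [-2, 0], x = w^2 + w + 2 is on the left; area = ∫[-2,0] (-(w^2 + 2*w)) dw = 4/3.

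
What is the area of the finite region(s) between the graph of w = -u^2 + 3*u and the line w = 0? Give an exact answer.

9/2

The curve meets the u-axis where -u^2 + 3*u = 0, i.e. -u*(u - 3) = 0, at u = 0, 3.
On [0, 3] the curve lies above the axis; ∫[0,3] (-u^2 + 3*u) du = 9/2, giving area 9/2.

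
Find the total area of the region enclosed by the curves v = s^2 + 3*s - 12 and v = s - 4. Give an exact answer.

Set the curves equal: s^2 + 3*s - 12 = s - 4, so s^2 + 2*s - 8 = 0, which factors as (s - 2)*(s + 4) = 0. The curves meet at s = -4, 2.
On [-4, 2], v = s - 4 is on top; that piece has area ∫[-4,2] (-(s^2 + 2*s - 8)) ds = 36.

36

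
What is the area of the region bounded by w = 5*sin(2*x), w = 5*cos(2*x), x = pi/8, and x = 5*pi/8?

On [pi/8, 5*pi/8], (5*sin(2*x)) - (5*cos(2*x)) = 5*sin(2*x) - 5*cos(2*x) is ≥ 0 throughout, so the area is a single integral of |5*sin(2*x) - 5*cos(2*x)|.
∫[pi/8,5*pi/8] (5*sin(2*x) - 5*cos(2*x)) dx = 5*sqrt(2).

5*sqrt(2)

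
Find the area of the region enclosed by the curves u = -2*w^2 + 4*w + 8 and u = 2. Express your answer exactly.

64/3

Both boundary curves give u as a function of w, so integrate with respect to w. Setting them equal: -2*w^2 + 4*w + 6 = 0, i.e. -2*(w - 3)*(w + 1) = 0, so they meet at w = -1, 3.
For w in [-1, 3], u = -2*w^2 + 4*w + 8 is on the right; area = ∫[-1,3] (-2*w^2 + 4*w + 6) dw = 64/3.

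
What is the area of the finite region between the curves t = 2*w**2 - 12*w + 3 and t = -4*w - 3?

Both boundary curves give t as a function of w, so integrate with respect to w. Setting them equal: 2*w**2 - 8*w + 6 = 0, i.e. 2*(w - 3)*(w - 1) = 0, so they meet at w = 1, 3.
For w in [1, 3], t = 2*w**2 - 12*w + 3 is on the left; area = ∫[1,3] (-(2*w**2 - 8*w + 6)) dw = 8/3.

8/3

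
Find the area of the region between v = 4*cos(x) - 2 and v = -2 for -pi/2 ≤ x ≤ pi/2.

8

On [-pi/2, pi/2], (4*cos(x) - 2) - (-2) = 4*cos(x) is ≥ 0 throughout, so the area is a single integral of |4*cos(x)|.
∫[-pi/2,pi/2] (4*cos(x)) dx = 8.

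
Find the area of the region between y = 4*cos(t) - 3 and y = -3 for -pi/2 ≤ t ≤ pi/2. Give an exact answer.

8

On [-pi/2, pi/2], (4*cos(t) - 3) - (-3) = 4*cos(t) is ≥ 0 throughout, so the area is a single integral of |4*cos(t)|.
∫[-pi/2,pi/2] (4*cos(t)) dt = 8.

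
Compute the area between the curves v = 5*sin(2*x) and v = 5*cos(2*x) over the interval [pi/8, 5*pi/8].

On [pi/8, 5*pi/8], (5*sin(2*x)) - (5*cos(2*x)) = 5*sin(2*x) - 5*cos(2*x) is ≥ 0 throughout, so the area is a single integral of |5*sin(2*x) - 5*cos(2*x)|.
∫[pi/8,5*pi/8] (5*sin(2*x) - 5*cos(2*x)) dx = 5*sqrt(2).

5*sqrt(2)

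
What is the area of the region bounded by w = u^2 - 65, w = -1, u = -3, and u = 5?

On [-3, 5], (u^2 - 65) - (-1) = u^2 - 64 is ≤ 0 throughout, so the area is a single integral of |u^2 - 64|.
∫[-3,5] (u^2 - 64) du = -1384/3; the area of that piece is 1384/3.

1384/3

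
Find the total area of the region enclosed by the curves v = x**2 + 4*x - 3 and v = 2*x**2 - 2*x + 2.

Set the curves equal: x**2 + 4*x - 3 = 2*x**2 - 2*x + 2, so -x**2 + 6*x - 5 = 0, which factors as -(x - 5)*(x - 1) = 0. The curves meet at x = 1, 5.
On [1, 5], v = x**2 + 4*x - 3 is on top; that piece has area ∫[1,5] (-x**2 + 6*x - 5) dx = 32/3.

32/3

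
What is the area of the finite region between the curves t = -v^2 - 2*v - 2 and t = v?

Both boundary curves give t as a function of v, so integrate with respect to v. Setting them equal: -v^2 - 3*v - 2 = 0, i.e. -(v + 1)*(v + 2) = 0, so they meet at v = -2, -1.
For v in [-2, -1], t = -v^2 - 2*v - 2 is on the right; area = ∫[-2,-1] (-v^2 - 3*v - 2) dv = 1/6.

1/6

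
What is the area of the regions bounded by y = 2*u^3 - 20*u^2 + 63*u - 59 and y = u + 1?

37/6

Set the curves equal: 2*u^3 - 20*u^2 + 63*u - 59 = u + 1, so 2*u^3 - 20*u^2 + 62*u - 60 = 0, which factors as 2*(u - 5)*(u - 3)*(u - 2) = 0. The curves meet at u = 2, 3, 5.
On [2, 3], y = 2*u^3 - 20*u^2 + 63*u - 59 is on top; that piece has area ∫[2,3] (2*u^3 - 20*u^2 + 62*u - 60) du = 5/6.
On [3, 5], y = u + 1 is on top; that piece has area ∫[3,5] (-(2*u^3 - 20*u^2 + 62*u - 60)) du = 16/3.
Total enclosed area = 5/6 + 16/3 = 37/6.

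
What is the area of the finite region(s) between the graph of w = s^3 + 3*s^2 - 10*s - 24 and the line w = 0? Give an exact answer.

407/4

The curve meets the s-axis where s^3 + 3*s^2 - 10*s - 24 = 0, i.e. (s - 3)*(s + 2)*(s + 4) = 0, at s = -4, -2, 3.
On [-4, -2] the curve lies above the axis; ∫[-4,-2] (s^3 + 3*s^2 - 10*s - 24) ds = 8, giving area 8.
On [-2, 3] the curve lies below the axis; ∫[-2,3] (s^3 + 3*s^2 - 10*s - 24) ds = -375/4, giving area 375/4.
Total area = 8 + 375/4 = 407/4.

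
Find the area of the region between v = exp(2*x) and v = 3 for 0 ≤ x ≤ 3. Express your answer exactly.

-23/2 + 3*log(3) + exp(6)/2

The difference (exp(2*x)) - (3) = exp(2*x) - 3 changes sign at x = log(3)/2 inside [0, 3], so split the integral there.
∫[0,log(3)/2] (exp(2*x) - 3) dx = 1 - 3*log(3)/2; the area of that piece is -1 + 3*log(3)/2.
∫[log(3)/2,3] (exp(2*x) - 3) dx = -21/2 + 3*log(3)/2 + exp(6)/2.
Total area = (-1 + 3*log(3)/2) + (-21/2 + 3*log(3)/2 + exp(6)/2) = -23/2 + 3*log(3) + exp(6)/2.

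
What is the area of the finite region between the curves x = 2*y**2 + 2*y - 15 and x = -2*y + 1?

72

Both boundary curves give x as a function of y, so integrate with respect to y. Setting them equal: 2*y**2 + 4*y - 16 = 0, i.e. 2*(y - 2)*(y + 4) = 0, so they meet at y = -4, 2.
For y in [-4, 2], x = 2*y**2 + 2*y - 15 is on the left; area = ∫[-4,2] (-(2*y**2 + 4*y - 16)) dy = 72.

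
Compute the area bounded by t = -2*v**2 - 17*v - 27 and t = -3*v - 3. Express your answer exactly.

1/3

Both boundary curves give t as a function of v, so integrate with respect to v. Setting them equal: -2*v**2 - 14*v - 24 = 0, i.e. -2*(v + 3)*(v + 4) = 0, so they meet at v = -4, -3.
For v in [-4, -3], t = -2*v**2 - 17*v - 27 is on the right; area = ∫[-4,-3] (-2*v**2 - 14*v - 24) dv = 1/3.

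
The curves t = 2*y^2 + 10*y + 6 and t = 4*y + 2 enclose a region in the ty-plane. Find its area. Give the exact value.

Both boundary curves give t as a function of y, so integrate with respect to y. Setting them equal: 2*y^2 + 6*y + 4 = 0, i.e. 2*(y + 1)*(y + 2) = 0, so they meet at y = -2, -1.
For y in [-2, -1], t = 2*y^2 + 10*y + 6 is on the left; area = ∫[-2,-1] (-(2*y^2 + 6*y + 4)) dy = 1/3.

1/3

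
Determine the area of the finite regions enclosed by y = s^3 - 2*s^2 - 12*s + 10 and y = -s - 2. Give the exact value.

Set the curves equal: s^3 - 2*s^2 - 12*s + 10 = -s - 2, so s^3 - 2*s^2 - 11*s + 12 = 0, which factors as (s - 4)*(s - 1)*(s + 3) = 0. The curves meet at s = -3, 1, 4.
On [-3, 1], y = s^3 - 2*s^2 - 12*s + 10 is on top; that piece has area ∫[-3,1] (s^3 - 2*s^2 - 11*s + 12) ds = 160/3.
On [1, 4], y = -s - 2 is on top; that piece has area ∫[1,4] (-(s^3 - 2*s^2 - 11*s + 12)) ds = 99/4.
Total enclosed area = 160/3 + 99/4 = 937/12.

937/12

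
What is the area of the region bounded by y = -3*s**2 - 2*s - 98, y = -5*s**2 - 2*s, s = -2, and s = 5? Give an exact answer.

On [-2, 5], (-3*s**2 - 2*s - 98) - (-5*s**2 - 2*s) = 2*s**2 - 98 is ≤ 0 throughout, so the area is a single integral of |2*s**2 - 98|.
∫[-2,5] (2*s**2 - 98) ds = -1792/3; the area of that piece is 1792/3.

1792/3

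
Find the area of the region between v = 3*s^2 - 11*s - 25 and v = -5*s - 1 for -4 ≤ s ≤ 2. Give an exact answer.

The difference (3*s^2 - 11*s - 25) - (-5*s - 1) = 3*s^2 - 6*s - 24 changes sign at s = -2 inside [-4, 2], so split the integral there.
∫[-4,-2] (3*s^2 - 6*s - 24) ds = 44.
∫[-2,2] (3*s^2 - 6*s - 24) ds = -80; the area of that piece is 80.
Total area = 44 + 80 = 124.

124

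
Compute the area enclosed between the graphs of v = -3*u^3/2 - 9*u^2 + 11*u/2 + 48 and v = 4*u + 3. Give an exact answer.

Set the curves equal: -3*u^3/2 - 9*u^2 + 11*u/2 + 48 = 4*u + 3, so -3*u^3/2 - 9*u^2 + 3*u/2 + 45 = 0, which factors as -3*(u - 2)*(u + 3)*(u + 5)/2 = 0. The curves meet at u = -5, -3, 2.
On [-5, -3], v = 4*u + 3 is on top; that piece has area ∫[-5,-3] (-(-3*u^3/2 - 9*u^2 + 3*u/2 + 45)) du = 12.
On [-3, 2], v = -3*u^3/2 - 9*u^2 + 11*u/2 + 48 is on top; that piece has area ∫[-3,2] (-3*u^3/2 - 9*u^2 + 3*u/2 + 45) du = 1125/8.
Total enclosed area = 12 + 1125/8 = 1221/8.

1221/8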